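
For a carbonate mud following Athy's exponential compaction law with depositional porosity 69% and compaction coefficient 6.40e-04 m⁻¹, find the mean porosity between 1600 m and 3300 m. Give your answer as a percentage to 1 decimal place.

15.1%

Working in km (1 km = 1000 m; c in km⁻¹ = c in m⁻¹ × 1000):
⟨φ⟩ = (1/(d₂−d₁)) ∫ φ₀ e^(−cd) dd = φ₀·(e^(−c·d₁) − e^(−c·d₂)) / (c·(d₂−d₁))
e^(−0.64×1.6) = 0.3592; e^(−0.64×3.3) = 0.1210
⟨φ⟩ = 0.69 × (0.3592 − 0.1210) / (0.64 × 1.7) = 0.69 × 0.2189 = 0.1510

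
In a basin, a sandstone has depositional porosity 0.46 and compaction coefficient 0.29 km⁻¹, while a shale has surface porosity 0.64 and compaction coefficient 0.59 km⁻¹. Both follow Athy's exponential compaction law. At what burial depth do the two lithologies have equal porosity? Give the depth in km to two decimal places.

1.10 km

Set phi₀ₐ e^(−cₐd) = phi₀ᵦ e^(−cᵦd) ⇒ ln(phi₀ₐ/phi₀ᵦ) = (cₐ − cᵦ)·d
d = ln(0.46/0.64) / (0.29 − 0.59) = -0.3302 / -0.3 = 1.101 km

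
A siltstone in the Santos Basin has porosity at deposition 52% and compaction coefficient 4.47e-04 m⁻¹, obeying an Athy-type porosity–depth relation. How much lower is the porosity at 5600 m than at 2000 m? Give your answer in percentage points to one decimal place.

17.0 percentage points

Working in km (1 km = 1000 m; c in km⁻¹ = c in m⁻¹ × 1000):
phi(2) = 0.52·e^(−0.447×2) = 0.2127
phi(5.6) = 0.52·e^(−0.447×5.6) = 0.0425
Δphi = 0.2127 − 0.0425 = 0.1701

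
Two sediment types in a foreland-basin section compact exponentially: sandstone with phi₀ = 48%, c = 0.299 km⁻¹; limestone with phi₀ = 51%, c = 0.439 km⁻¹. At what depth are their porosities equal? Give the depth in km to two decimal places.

0.43 km

Set phi₀ₐ e^(−cₐz) = phi₀ᵦ e^(−cᵦz) ⇒ ln(phi₀ₐ/phi₀ᵦ) = (cₐ − cᵦ)·z
z = ln(0.48/0.51) / (0.299 − 0.439) = -0.0606 / -0.14 = 0.433 km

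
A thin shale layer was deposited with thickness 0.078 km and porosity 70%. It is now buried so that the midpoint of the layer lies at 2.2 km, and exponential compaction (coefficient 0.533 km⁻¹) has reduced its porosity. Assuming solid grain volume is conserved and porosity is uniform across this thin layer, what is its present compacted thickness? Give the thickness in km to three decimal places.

Porosity at 2.2 km: φ = 0.7·exp(−0.533×2.2) = 0.2167
Solid-volume conservation: h(1−φ) = h₀(1−φ₀) ⇒ h = h₀·(1−φ₀)/(1−φ)
h = 0.078 × (1 − 0.7)/(1 − 0.2167) = 0.078 × 0.3830 = 0.0299 km

0.030 km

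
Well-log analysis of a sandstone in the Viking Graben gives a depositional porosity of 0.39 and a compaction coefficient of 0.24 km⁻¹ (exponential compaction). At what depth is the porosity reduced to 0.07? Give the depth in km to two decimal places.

Invert Athy's law: Z = ln(phi₀/phi) / k
Z = ln(0.39/0.07) / 0.24 = ln(5.571) / 0.24 = 1.7177 / 0.24 = 7.157 km

7.16 km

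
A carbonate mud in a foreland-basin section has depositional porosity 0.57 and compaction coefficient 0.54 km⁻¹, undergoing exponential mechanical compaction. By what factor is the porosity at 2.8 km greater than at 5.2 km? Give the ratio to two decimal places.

3.65

phi(z₁)/phi(z₂) = e^(−β·z₁)/e^(−β·z₂) = e^{β(z₂−z₁)}
= exp(0.54 × 2.4) = exp(1.296) = 3.6546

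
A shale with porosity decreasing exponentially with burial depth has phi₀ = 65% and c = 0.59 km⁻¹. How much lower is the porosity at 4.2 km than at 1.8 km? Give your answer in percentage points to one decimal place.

17.0 percentage points

phi(1.8) = 0.65·e^(−0.59×1.8) = 0.2247
phi(4.2) = 0.65·e^(−0.59×4.2) = 0.0545
Δphi = 0.2247 − 0.0545 = 0.1702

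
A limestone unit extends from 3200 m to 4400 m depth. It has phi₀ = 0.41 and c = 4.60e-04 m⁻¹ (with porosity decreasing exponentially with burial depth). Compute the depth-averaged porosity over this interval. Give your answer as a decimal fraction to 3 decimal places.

0.072

Working in km (1 km = 1000 m; c in km⁻¹ = c in m⁻¹ × 1000):
⟨phi⟩ = (1/(d₂−d₁)) ∫ phi₀ e^(−cd) dd = phi₀·(e^(−c·d₁) − e^(−c·d₂)) / (c·(d₂−d₁))
e^(−0.46×3.2) = 0.2295; e^(−0.46×4.4) = 0.1321
⟨phi⟩ = 0.41 × (0.2295 − 0.1321) / (0.46 × 1.2) = 0.41 × 0.1763 = 0.0723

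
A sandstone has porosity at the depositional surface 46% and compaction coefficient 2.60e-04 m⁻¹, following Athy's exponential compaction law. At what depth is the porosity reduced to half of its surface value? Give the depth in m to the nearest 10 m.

2670 m

Working in km (1 km = 1000 m; k in km⁻¹ = k in m⁻¹ × 1000):
φ/φ₀ = 1/2 ⇒ exp(−k·Z) = 1/2 ⇒ Z = ln(2) / k
Z = 0.6931 / 0.26 = 2.666 km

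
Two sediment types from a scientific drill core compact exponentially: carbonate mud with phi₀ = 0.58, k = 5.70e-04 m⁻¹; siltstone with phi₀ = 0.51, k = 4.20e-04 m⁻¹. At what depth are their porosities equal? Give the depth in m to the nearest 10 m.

Working in km (1 km = 1000 m; k in km⁻¹ = k in m⁻¹ × 1000):
Set phi₀ₐ e^(−kₐz) = phi₀ᵦ e^(−kᵦz) ⇒ ln(phi₀ₐ/phi₀ᵦ) = (kₐ − kᵦ)·z
z = ln(0.58/0.51) / (0.57 − 0.42) = 0.1286 / 0.15 = 0.857 km

860 m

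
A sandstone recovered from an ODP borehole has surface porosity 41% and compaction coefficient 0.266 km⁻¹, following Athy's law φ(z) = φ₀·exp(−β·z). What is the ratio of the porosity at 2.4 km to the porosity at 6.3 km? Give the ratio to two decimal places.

2.82

φ(z₁)/φ(z₂) = e^(−β·z₁)/e^(−β·z₂) = e^{β(z₂−z₁)}
= exp(0.266 × 3.9) = exp(1.037) = 2.8219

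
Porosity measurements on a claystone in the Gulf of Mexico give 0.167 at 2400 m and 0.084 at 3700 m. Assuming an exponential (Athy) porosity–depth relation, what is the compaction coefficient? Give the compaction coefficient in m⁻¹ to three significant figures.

Working in km (1 km = 1000 m; c in km⁻¹ = c in m⁻¹ × 1000):
Athy: n(z) = n₀ e^(−cz) ⇒ n₁/n₂ = e^{c(z₂−z₁)} ⇒ c = ln(n₁/n₂)/(z₂−z₁)
c = ln(0.167/0.084) / (3.7 − 2.4) = ln(1.988) / 1.3 = 0.6872 / 1.3 = 0.5286 km⁻¹

0.000529 m⁻¹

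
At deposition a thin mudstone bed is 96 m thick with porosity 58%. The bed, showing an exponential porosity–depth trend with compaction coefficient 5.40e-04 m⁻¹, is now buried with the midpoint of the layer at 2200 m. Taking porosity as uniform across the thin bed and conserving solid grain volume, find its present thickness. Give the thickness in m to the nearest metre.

Working in km (1 km = 1000 m; c in km⁻¹ = c in m⁻¹ × 1000):
Porosity at 2.2 km: phi = 0.58·exp(−0.54×2.2) = 0.1768
Solid-volume conservation: h(1−phi) = h₀(1−phi₀) ⇒ h = h₀·(1−phi₀)/(1−phi)
h = 0.096 × (1 − 0.58)/(1 − 0.1768) = 0.096 × 0.5102 = 0.0490 km

49 m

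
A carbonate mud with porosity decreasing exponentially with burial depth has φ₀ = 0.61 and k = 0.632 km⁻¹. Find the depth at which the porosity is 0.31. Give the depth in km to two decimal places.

Invert Athy's law: z = ln(φ₀/φ) / k
z = ln(0.61/0.31) / 0.632 = ln(1.968) / 0.632 = 0.6769 / 0.632 = 1.071 km

1.07 km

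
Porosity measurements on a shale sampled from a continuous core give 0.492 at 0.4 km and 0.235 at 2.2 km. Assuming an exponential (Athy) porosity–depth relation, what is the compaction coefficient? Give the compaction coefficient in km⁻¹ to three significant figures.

Athy: n(Z) = n₀ e^(−kZ) ⇒ n₁/n₂ = e^{k(Z₂−Z₁)} ⇒ k = ln(n₁/n₂)/(Z₂−Z₁)
k = ln(0.492/0.235) / (2.2 − 0.4) = ln(2.094) / 1.8 = 0.7389 / 1.8 = 0.4105 km⁻¹

0.410 km⁻¹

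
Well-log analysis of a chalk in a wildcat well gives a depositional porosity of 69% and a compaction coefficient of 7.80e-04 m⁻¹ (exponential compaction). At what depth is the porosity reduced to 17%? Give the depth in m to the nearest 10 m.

1800 m

Working in km (1 km = 1000 m; β in km⁻¹ = β in m⁻¹ × 1000):
Invert Athy's law: Z = ln(φ₀/φ) / β
Z = ln(0.69/0.17) / 0.78 = ln(4.059) / 0.78 = 1.4009 / 0.78 = 1.796 km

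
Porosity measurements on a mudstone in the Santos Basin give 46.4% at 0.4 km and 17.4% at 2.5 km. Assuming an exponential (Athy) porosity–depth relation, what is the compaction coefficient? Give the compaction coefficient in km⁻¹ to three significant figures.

Athy: phi(d) = phi₀ e^(−βd) ⇒ phi₁/phi₂ = e^{β(d₂−d₁)} ⇒ β = ln(phi₁/phi₂)/(d₂−d₁)
β = ln(0.464/0.174) / (2.5 − 0.4) = ln(2.667) / 2.1 = 0.9808 / 2.1 = 0.4671 km⁻¹

0.467 km⁻¹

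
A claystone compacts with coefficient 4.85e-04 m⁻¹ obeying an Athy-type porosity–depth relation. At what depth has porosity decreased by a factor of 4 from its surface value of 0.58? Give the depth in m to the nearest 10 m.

Working in km (1 km = 1000 m; c in km⁻¹ = c in m⁻¹ × 1000):
phi/phi₀ = 1/4 ⇒ exp(−c·Z) = 1/4 ⇒ Z = ln(4) / c
Z = 1.3863 / 0.485 = 2.858 km

2860 m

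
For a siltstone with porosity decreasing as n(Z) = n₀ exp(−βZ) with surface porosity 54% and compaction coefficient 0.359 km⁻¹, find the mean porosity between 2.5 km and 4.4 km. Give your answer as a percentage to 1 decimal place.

⟨n⟩ = (1/(Z₂−Z₁)) ∫ n₀ e^(−βZ) dZ = n₀·(e^(−β·Z₁) − e^(−β·Z₂)) / (β·(Z₂−Z₁))
e^(−0.359×2.5) = 0.4076; e^(−0.359×4.4) = 0.2061
⟨n⟩ = 0.54 × (0.4076 − 0.2061) / (0.359 × 1.9) = 0.54 × 0.2955 = 0.1595

16.0%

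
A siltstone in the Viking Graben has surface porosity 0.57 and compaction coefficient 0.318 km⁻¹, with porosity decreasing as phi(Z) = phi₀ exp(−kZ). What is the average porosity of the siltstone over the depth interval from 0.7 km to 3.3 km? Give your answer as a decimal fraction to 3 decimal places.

⟨phi⟩ = (1/(Z₂−Z₁)) ∫ phi₀ e^(−kZ) dZ = phi₀·(e^(−k·Z₁) − e^(−k·Z₂)) / (k·(Z₂−Z₁))
e^(−0.318×0.7) = 0.8004; e^(−0.318×3.3) = 0.3501
⟨phi⟩ = 0.57 × (0.8004 − 0.3501) / (0.318 × 2.6) = 0.57 × 0.5446 = 0.3104

0.310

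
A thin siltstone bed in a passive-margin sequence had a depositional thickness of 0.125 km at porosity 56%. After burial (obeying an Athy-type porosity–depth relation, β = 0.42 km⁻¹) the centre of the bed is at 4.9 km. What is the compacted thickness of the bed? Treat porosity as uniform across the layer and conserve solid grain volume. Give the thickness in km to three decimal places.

Porosity at 4.9 km: n = 0.56·exp(−0.42×4.9) = 0.0715
Solid-volume conservation: h(1−n) = h₀(1−n₀) ⇒ h = h₀·(1−n₀)/(1−n)
h = 0.125 × (1 − 0.56)/(1 − 0.0715) = 0.125 × 0.4739 = 0.0592 km

0.059 km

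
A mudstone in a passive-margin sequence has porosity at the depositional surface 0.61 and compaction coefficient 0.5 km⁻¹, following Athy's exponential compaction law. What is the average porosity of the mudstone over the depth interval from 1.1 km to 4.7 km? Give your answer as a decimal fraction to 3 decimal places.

⟨n⟩ = (1/(Z₂−Z₁)) ∫ n₀ e^(−cZ) dZ = n₀·(e^(−c·Z₁) − e^(−c·Z₂)) / (c·(Z₂−Z₁))
e^(−0.5×1.1) = 0.5769; e^(−0.5×4.7) = 0.0954
⟨n⟩ = 0.61 × (0.5769 − 0.0954) / (0.5 × 3.6) = 0.61 × 0.2675 = 0.1632

0.163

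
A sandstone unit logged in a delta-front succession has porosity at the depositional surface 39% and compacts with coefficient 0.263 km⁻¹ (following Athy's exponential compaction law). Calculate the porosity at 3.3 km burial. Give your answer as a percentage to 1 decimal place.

16.4%

n = n₀·exp(−c·Z) = 0.39 × exp(−0.263 × 3.3) = 0.39 × exp(−0.8679)
  = 0.39 × 0.4198 = 0.1637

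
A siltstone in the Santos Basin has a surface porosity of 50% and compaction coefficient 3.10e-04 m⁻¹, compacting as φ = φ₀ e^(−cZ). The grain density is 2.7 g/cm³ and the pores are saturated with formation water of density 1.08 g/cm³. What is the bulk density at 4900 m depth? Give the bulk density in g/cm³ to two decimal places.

2.52 g/cm³

Working in km (1 km = 1000 m; c in km⁻¹ = c in m⁻¹ × 1000):
Porosity at depth: φ = 0.5·exp(−0.31×4.9) = 0.5×0.2189 = 0.1095
Bulk density: ρ_b = (1−φ)ρ_g + φ·ρ_f = 0.8905×2.7 + 0.1095×1.08
       = 2.404 + 0.118 = 2.523 g/cm³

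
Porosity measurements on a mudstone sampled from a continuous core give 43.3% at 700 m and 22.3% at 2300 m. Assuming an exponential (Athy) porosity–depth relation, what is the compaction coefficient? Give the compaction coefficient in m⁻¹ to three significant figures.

0.000415 m⁻¹

Working in km (1 km = 1000 m; k in km⁻¹ = k in m⁻¹ × 1000):
Athy: phi(d) = phi₀ e^(−kd) ⇒ phi₁/phi₂ = e^{k(d₂−d₁)} ⇒ k = ln(phi₁/phi₂)/(d₂−d₁)
k = ln(0.433/0.223) / (2.3 − 0.7) = ln(1.942) / 1.6 = 0.6636 / 1.6 = 0.4147 km⁻¹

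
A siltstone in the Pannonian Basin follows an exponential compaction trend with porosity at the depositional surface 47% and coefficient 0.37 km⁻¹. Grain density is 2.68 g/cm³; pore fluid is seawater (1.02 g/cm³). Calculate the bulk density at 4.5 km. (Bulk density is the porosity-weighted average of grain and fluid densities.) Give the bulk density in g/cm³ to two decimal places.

Porosity at depth: n = 0.47·exp(−0.37×4.5) = 0.47×0.1892 = 0.0889
Bulk density: ρ_b = (1−n)ρ_g + n·ρ_f = 0.9111×2.68 + 0.0889×1.02
       = 2.442 + 0.091 = 2.532 g/cm³

2.53 g/cm³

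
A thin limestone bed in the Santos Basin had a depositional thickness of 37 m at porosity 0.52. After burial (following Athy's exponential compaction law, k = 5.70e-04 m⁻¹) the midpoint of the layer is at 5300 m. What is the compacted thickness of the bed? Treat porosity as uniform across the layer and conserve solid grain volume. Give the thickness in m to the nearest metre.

18 m

Working in km (1 km = 1000 m; k in km⁻¹ = k in m⁻¹ × 1000):
Porosity at 5.3 km: φ = 0.52·exp(−0.57×5.3) = 0.0254
Solid-volume conservation: h(1−φ) = h₀(1−φ₀) ⇒ h = h₀·(1−φ₀)/(1−φ)
h = 0.037 × (1 − 0.52)/(1 − 0.0254) = 0.037 × 0.4925 = 0.0182 km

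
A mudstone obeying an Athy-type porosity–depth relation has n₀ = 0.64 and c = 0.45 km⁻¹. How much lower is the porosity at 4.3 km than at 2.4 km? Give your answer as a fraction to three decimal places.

n(2.4) = 0.64·e^(−0.45×2.4) = 0.2173
n(4.3) = 0.64·e^(−0.45×4.3) = 0.0924
Δn = 0.2173 − 0.0924 = 0.1249

0.125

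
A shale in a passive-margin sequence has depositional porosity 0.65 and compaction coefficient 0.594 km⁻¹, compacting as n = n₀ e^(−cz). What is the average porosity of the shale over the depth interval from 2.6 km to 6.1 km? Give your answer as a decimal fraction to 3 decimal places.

⟨n⟩ = (1/(z₂−z₁)) ∫ n₀ e^(−cz) dz = n₀·(e^(−c·z₁) − e^(−c·z₂)) / (c·(z₂−z₁))
e^(−0.594×2.6) = 0.2134; e^(−0.594×6.1) = 0.0267
⟨n⟩ = 0.65 × (0.2134 − 0.0267) / (0.594 × 3.5) = 0.65 × 0.0898 = 0.0584

0.058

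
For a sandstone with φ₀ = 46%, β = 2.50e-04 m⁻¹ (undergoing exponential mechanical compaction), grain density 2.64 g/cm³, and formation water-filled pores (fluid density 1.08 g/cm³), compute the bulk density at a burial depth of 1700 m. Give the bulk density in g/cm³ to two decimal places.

Working in km (1 km = 1000 m; β in km⁻¹ = β in m⁻¹ × 1000):
Porosity at depth: φ = 0.46·exp(−0.25×1.7) = 0.46×0.6538 = 0.3007
Bulk density: ρ_b = (1−φ)ρ_g + φ·ρ_f = 0.6993×2.64 + 0.3007×1.08
       = 1.846 + 0.325 = 2.171 g/cm³

2.17 g/cm³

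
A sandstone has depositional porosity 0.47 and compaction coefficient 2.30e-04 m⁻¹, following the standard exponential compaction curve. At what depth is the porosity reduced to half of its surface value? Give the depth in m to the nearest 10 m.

Working in km (1 km = 1000 m; k in km⁻¹ = k in m⁻¹ × 1000):
phi/phi₀ = 1/2 ⇒ exp(−k·d) = 1/2 ⇒ d = ln(2) / k
d = 0.6931 / 0.23 = 3.014 km

3010 m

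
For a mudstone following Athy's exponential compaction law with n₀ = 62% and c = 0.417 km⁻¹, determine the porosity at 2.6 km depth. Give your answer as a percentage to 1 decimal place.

21.0%

n = n₀·exp(−c·d) = 0.62 × exp(−0.417 × 2.6) = 0.62 × exp(−1.084)
  = 0.62 × 0.3382 = 0.2097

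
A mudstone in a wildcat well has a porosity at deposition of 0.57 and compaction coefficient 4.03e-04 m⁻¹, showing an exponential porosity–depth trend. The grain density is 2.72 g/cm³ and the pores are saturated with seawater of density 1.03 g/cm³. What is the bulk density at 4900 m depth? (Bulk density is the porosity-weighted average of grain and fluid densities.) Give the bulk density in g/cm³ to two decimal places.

Working in km (1 km = 1000 m; β in km⁻¹ = β in m⁻¹ × 1000):
Porosity at depth: n = 0.57·exp(−0.403×4.9) = 0.57×0.1388 = 0.0791
Bulk density: ρ_b = (1−n)ρ_g + n·ρ_f = 0.9209×2.72 + 0.0791×1.03
       = 2.505 + 0.081 = 2.586 g/cm³

2.59 g/cm³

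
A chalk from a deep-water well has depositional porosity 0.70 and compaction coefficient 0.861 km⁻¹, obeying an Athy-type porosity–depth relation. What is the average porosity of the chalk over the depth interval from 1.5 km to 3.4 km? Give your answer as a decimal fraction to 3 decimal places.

0.095

⟨φ⟩ = (1/(Z₂−Z₁)) ∫ φ₀ e^(−kZ) dZ = φ₀·(e^(−k·Z₁) − e^(−k·Z₂)) / (k·(Z₂−Z₁))
e^(−0.861×1.5) = 0.2749; e^(−0.861×3.4) = 0.0535
⟨φ⟩ = 0.7 × (0.2749 − 0.0535) / (0.861 × 1.9) = 0.7 × 0.1353 = 0.0947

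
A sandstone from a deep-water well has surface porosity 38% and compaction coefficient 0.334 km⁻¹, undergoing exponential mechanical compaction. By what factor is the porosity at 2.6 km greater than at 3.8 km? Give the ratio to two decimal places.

φ(d₁)/φ(d₂) = e^(−β·d₁)/e^(−β·d₂) = e^{β(d₂−d₁)}
= exp(0.334 × 1.2) = exp(0.4008) = 1.4930

1.49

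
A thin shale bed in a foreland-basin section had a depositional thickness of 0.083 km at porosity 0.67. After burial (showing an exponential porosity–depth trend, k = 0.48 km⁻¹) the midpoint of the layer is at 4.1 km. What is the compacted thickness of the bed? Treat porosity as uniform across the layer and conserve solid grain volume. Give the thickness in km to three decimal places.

0.030 km

Porosity at 4.1 km: φ = 0.67·exp(−0.48×4.1) = 0.0936
Solid-volume conservation: h(1−φ) = h₀(1−φ₀) ⇒ h = h₀·(1−φ₀)/(1−φ)
h = 0.083 × (1 − 0.67)/(1 − 0.0936) = 0.083 × 0.3641 = 0.0302 km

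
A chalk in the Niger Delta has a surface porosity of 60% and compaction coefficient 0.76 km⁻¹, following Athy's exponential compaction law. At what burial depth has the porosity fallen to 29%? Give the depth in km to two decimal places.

Invert Athy's law: z = ln(φ₀/φ) / β
z = ln(0.6/0.29) / 0.76 = ln(2.069) / 0.76 = 0.7270 / 0.76 = 0.957 km

0.96 km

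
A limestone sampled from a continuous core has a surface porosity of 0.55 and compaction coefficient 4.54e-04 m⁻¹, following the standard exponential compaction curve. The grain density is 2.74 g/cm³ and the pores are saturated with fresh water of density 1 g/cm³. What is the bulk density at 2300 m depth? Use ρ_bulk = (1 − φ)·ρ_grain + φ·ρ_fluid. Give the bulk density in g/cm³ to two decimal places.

2.40 g/cm³

Working in km (1 km = 1000 m; c in km⁻¹ = c in m⁻¹ × 1000):
Porosity at depth: phi = 0.55·exp(−0.454×2.3) = 0.55×0.3520 = 0.1936
Bulk density: ρ_b = (1−phi)ρ_g + phi·ρ_f = 0.8064×2.74 + 0.1936×1
       = 2.210 + 0.194 = 2.403 g/cm³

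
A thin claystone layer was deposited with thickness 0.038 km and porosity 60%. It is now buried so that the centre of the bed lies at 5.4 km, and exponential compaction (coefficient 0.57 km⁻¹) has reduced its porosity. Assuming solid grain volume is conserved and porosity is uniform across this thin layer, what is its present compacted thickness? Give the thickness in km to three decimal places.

0.016 km

Porosity at 5.4 km: φ = 0.6·exp(−0.57×5.4) = 0.0276
Solid-volume conservation: h(1−φ) = h₀(1−φ₀) ⇒ h = h₀·(1−φ₀)/(1−φ)
h = 0.038 × (1 − 0.6)/(1 − 0.0276) = 0.038 × 0.4114 = 0.0156 km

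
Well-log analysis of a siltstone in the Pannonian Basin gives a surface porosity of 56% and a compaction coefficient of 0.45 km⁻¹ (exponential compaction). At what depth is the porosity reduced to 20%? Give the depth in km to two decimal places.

Invert Athy's law: d = ln(n₀/n) / c
d = ln(0.56/0.2) / 0.45 = ln(2.8) / 0.45 = 1.0296 / 0.45 = 2.288 km

2.29 km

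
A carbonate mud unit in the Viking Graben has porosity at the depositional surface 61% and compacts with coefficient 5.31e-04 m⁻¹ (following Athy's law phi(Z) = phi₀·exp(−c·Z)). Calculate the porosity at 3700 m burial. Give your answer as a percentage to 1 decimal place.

8.6%

Working in km (1 km = 1000 m; c in km⁻¹ = c in m⁻¹ × 1000):
phi = phi₀·exp(−c·Z) = 0.61 × exp(−0.531 × 3.7) = 0.61 × exp(−1.965)
  = 0.61 × 0.1402 = 0.0855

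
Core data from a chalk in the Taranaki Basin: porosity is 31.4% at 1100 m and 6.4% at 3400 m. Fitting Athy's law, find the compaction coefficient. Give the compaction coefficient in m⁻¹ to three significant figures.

Working in km (1 km = 1000 m; β in km⁻¹ = β in m⁻¹ × 1000):
Athy: φ(Z) = φ₀ e^(−βZ) ⇒ φ₁/φ₂ = e^{β(Z₂−Z₁)} ⇒ β = ln(φ₁/φ₂)/(Z₂−Z₁)
β = ln(0.314/0.064) / (3.4 − 1.1) = ln(4.906) / 2.3 = 1.5905 / 2.3 = 0.6915 km⁻¹

0.000692 m⁻¹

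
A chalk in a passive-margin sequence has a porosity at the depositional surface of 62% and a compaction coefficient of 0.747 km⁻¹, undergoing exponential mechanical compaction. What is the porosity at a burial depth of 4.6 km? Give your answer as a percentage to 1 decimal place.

phi = phi₀·exp(−c·Z) = 0.62 × exp(−0.747 × 4.6) = 0.62 × exp(−3.436)
  = 0.62 × 0.0322 = 0.0200

2.0%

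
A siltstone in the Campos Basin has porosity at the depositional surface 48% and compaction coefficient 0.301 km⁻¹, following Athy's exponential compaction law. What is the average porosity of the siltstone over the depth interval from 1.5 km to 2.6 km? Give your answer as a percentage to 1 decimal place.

⟨φ⟩ = (1/(Z₂−Z₁)) ∫ φ₀ e^(−cZ) dZ = φ₀·(e^(−c·Z₁) − e^(−c·Z₂)) / (c·(Z₂−Z₁))
e^(−0.301×1.5) = 0.6367; e^(−0.301×2.6) = 0.4572
⟨φ⟩ = 0.48 × (0.6367 − 0.4572) / (0.301 × 1.1) = 0.48 × 0.5420 = 0.2602

26.0%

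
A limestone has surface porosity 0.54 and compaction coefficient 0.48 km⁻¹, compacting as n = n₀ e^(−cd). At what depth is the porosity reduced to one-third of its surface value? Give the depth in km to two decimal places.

2.29 km

n/n₀ = 1/3 ⇒ exp(−c·d) = 1/3 ⇒ d = ln(3) / c
d = 1.0986 / 0.48 = 2.289 km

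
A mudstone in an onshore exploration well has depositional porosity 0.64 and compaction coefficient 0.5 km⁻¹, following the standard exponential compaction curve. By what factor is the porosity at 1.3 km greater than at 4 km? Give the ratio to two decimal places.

3.86

phi(z₁)/phi(z₂) = e^(−β·z₁)/e^(−β·z₂) = e^{β(z₂−z₁)}
= exp(0.5 × 2.7) = exp(1.35) = 3.8574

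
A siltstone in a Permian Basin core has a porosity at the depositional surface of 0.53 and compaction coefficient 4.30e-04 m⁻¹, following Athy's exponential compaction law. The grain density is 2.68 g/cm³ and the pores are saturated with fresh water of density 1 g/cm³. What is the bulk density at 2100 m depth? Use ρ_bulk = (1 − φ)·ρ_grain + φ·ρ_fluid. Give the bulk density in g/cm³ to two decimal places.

2.32 g/cm³

Working in km (1 km = 1000 m; β in km⁻¹ = β in m⁻¹ × 1000):
Porosity at depth: n = 0.53·exp(−0.43×2.1) = 0.53×0.4054 = 0.2148
Bulk density: ρ_b = (1−n)ρ_g + n·ρ_f = 0.7852×2.68 + 0.2148×1
       = 2.104 + 0.215 = 2.319 g/cm³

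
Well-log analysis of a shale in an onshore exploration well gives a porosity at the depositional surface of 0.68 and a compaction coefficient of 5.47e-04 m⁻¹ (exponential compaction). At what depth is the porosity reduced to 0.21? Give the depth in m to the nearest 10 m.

Working in km (1 km = 1000 m; k in km⁻¹ = k in m⁻¹ × 1000):
Invert Athy's law: Z = ln(n₀/n) / k
Z = ln(0.68/0.21) / 0.547 = ln(3.238) / 0.547 = 1.1750 / 0.547 = 2.148 km

2150 m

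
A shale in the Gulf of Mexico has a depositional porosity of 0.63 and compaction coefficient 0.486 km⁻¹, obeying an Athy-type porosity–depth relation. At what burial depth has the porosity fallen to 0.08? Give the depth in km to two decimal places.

Invert Athy's law: d = ln(φ₀/φ) / k
d = ln(0.63/0.08) / 0.486 = ln(7.875) / 0.486 = 2.0637 / 0.486 = 4.246 km

4.25 km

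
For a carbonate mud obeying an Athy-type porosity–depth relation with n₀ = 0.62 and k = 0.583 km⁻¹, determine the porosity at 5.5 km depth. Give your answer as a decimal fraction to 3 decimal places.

n = n₀·exp(−k·z) = 0.62 × exp(−0.583 × 5.5) = 0.62 × exp(−3.206)
  = 0.62 × 0.0405 = 0.0251

0.025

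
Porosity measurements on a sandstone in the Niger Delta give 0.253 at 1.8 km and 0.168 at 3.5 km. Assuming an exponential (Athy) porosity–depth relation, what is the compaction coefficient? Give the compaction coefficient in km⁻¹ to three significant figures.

Athy: φ(d) = φ₀ e^(−βd) ⇒ φ₁/φ₂ = e^{β(d₂−d₁)} ⇒ β = ln(φ₁/φ₂)/(d₂−d₁)
β = ln(0.253/0.168) / (3.5 − 1.8) = ln(1.506) / 1.7 = 0.4094 / 1.7 = 0.2408 km⁻¹

0.241 km⁻¹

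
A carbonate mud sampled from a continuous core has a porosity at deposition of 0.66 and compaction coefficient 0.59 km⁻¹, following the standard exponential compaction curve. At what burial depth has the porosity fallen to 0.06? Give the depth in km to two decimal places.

Invert Athy's law: z = ln(n₀/n) / k
z = ln(0.66/0.06) / 0.59 = ln(11) / 0.59 = 2.3979 / 0.59 = 4.064 km

4.06 km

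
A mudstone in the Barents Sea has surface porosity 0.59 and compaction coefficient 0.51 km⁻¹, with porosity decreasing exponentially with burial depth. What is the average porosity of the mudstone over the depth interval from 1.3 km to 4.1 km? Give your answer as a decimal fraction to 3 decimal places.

0.162

⟨φ⟩ = (1/(d₂−d₁)) ∫ φ₀ e^(−βd) dd = φ₀·(e^(−β·d₁) − e^(−β·d₂)) / (β·(d₂−d₁))
e^(−0.51×1.3) = 0.5153; e^(−0.51×4.1) = 0.1236
⟨φ⟩ = 0.59 × (0.5153 − 0.1236) / (0.51 × 2.8) = 0.59 × 0.2743 = 0.1619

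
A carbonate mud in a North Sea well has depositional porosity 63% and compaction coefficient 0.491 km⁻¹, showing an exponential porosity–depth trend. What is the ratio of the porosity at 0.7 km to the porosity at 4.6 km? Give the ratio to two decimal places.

phi(Z₁)/phi(Z₂) = e^(−k·Z₁)/e^(−k·Z₂) = e^{k(Z₂−Z₁)}
= exp(0.491 × 3.9) = exp(1.915) = 6.7863

6.79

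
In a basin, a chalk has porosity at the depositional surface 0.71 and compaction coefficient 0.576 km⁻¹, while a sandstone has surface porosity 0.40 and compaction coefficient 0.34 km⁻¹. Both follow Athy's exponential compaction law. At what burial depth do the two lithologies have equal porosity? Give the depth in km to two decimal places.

Set phi₀ₐ e^(−cₐd) = phi₀ᵦ e^(−cᵦd) ⇒ ln(phi₀ₐ/phi₀ᵦ) = (cₐ − cᵦ)·d
d = ln(0.71/0.4) / (0.576 − 0.34) = 0.5738 / 0.236 = 2.431 km

2.43 km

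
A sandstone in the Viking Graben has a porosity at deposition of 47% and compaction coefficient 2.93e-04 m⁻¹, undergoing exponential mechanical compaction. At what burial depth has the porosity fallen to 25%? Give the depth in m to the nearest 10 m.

Working in km (1 km = 1000 m; k in km⁻¹ = k in m⁻¹ × 1000):
Invert Athy's law: d = ln(phi₀/phi) / k
d = ln(0.47/0.25) / 0.293 = ln(1.88) / 0.293 = 0.6313 / 0.293 = 2.155 km

2150 m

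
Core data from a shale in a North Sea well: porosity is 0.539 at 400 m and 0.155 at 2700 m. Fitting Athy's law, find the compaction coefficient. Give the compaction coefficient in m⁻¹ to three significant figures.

Working in km (1 km = 1000 m; k in km⁻¹ = k in m⁻¹ × 1000):
Athy: n(d) = n₀ e^(−kd) ⇒ n₁/n₂ = e^{k(d₂−d₁)} ⇒ k = ln(n₁/n₂)/(d₂−d₁)
k = ln(0.539/0.155) / (2.7 − 0.4) = ln(3.477) / 2.3 = 1.2463 / 2.3 = 0.5419 km⁻¹

0.000542 m⁻¹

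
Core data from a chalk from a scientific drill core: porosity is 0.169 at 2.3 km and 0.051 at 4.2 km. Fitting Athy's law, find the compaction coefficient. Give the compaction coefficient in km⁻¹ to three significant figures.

0.631 km⁻¹

Athy: φ(Z) = φ₀ e^(−cZ) ⇒ φ₁/φ₂ = e^{c(Z₂−Z₁)} ⇒ c = ln(φ₁/φ₂)/(Z₂−Z₁)
c = ln(0.169/0.051) / (4.2 − 2.3) = ln(3.314) / 1.9 = 1.1981 / 1.9 = 0.6306 km⁻¹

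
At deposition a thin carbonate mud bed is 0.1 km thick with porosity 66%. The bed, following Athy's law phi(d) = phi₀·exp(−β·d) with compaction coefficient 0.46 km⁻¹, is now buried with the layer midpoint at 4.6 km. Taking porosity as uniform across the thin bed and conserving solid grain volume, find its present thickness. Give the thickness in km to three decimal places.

0.037 km

Porosity at 4.6 km: phi = 0.66·exp(−0.46×4.6) = 0.0795
Solid-volume conservation: h(1−phi) = h₀(1−phi₀) ⇒ h = h₀·(1−phi₀)/(1−phi)
h = 0.1 × (1 − 0.66)/(1 − 0.0795) = 0.1 × 0.3694 = 0.0369 km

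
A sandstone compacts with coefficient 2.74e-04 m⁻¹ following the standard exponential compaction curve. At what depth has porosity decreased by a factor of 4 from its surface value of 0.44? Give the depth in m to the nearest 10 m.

Working in km (1 km = 1000 m; c in km⁻¹ = c in m⁻¹ × 1000):
φ/φ₀ = 1/4 ⇒ exp(−c·d) = 1/4 ⇒ d = ln(4) / c
d = 1.3863 / 0.274 = 5.059 km

5060 m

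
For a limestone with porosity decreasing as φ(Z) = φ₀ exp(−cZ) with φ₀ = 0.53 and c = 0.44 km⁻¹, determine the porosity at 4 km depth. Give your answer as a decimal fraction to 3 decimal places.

φ = φ₀·exp(−c·Z) = 0.53 × exp(−0.44 × 4) = 0.53 × exp(−1.76)
  = 0.53 × 0.1720 = 0.0912

0.091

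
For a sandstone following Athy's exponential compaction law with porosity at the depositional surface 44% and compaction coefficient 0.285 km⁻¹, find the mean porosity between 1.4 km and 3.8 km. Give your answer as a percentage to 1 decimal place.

⟨phi⟩ = (1/(Z₂−Z₁)) ∫ phi₀ e^(−kZ) dZ = phi₀·(e^(−k·Z₁) − e^(−k·Z₂)) / (k·(Z₂−Z₁))
e^(−0.285×1.4) = 0.6710; e^(−0.285×3.8) = 0.3386
⟨phi⟩ = 0.44 × (0.6710 − 0.3386) / (0.285 × 2.4) = 0.44 × 0.4860 = 0.2138

21.4%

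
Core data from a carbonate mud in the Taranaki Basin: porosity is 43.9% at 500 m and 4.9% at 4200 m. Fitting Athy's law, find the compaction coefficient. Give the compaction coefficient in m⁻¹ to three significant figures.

Working in km (1 km = 1000 m; k in km⁻¹ = k in m⁻¹ × 1000):
Athy: phi(Z) = phi₀ e^(−kZ) ⇒ phi₁/phi₂ = e^{k(Z₂−Z₁)} ⇒ k = ln(phi₁/phi₂)/(Z₂−Z₁)
k = ln(0.439/0.049) / (4.2 − 0.5) = ln(8.959) / 3.7 = 2.1927 / 3.7 = 0.5926 km⁻¹

0.000593 m⁻¹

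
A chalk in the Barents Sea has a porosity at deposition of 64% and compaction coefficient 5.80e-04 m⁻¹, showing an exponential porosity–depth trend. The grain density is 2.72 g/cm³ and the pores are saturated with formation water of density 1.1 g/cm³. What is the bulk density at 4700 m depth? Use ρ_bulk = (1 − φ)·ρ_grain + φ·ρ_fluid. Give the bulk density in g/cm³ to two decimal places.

2.65 g/cm³

Working in km (1 km = 1000 m; c in km⁻¹ = c in m⁻¹ × 1000):
Porosity at depth: n = 0.64·exp(−0.58×4.7) = 0.64×0.0655 = 0.0419
Bulk density: ρ_b = (1−n)ρ_g + n·ρ_f = 0.9581×2.72 + 0.0419×1.1
       = 2.606 + 0.046 = 2.652 g/cm³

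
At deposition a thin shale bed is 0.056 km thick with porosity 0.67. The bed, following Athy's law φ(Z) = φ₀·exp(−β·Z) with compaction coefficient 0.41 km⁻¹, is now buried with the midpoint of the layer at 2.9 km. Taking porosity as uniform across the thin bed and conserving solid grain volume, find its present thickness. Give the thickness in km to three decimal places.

0.023 km

Porosity at 2.9 km: φ = 0.67·exp(−0.41×2.9) = 0.2040
Solid-volume conservation: h(1−φ) = h₀(1−φ₀) ⇒ h = h₀·(1−φ₀)/(1−φ)
h = 0.056 × (1 − 0.67)/(1 − 0.2040) = 0.056 × 0.4146 = 0.0232 km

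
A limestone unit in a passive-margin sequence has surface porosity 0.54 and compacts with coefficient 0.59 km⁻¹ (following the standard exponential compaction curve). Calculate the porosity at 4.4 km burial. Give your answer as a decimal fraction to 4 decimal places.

n = n₀·exp(−c·z) = 0.54 × exp(−0.59 × 4.4) = 0.54 × exp(−2.596)
  = 0.54 × 0.0746 = 0.0403

0.0403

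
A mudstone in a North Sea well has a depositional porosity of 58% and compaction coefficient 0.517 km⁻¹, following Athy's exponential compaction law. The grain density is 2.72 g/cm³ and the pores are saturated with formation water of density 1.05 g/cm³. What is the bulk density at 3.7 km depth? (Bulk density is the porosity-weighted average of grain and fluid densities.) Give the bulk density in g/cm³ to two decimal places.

2.58 g/cm³

Porosity at depth: φ = 0.58·exp(−0.517×3.7) = 0.58×0.1477 = 0.0856
Bulk density: ρ_b = (1−φ)ρ_g + φ·ρ_f = 0.9144×2.72 + 0.0856×1.05
       = 2.487 + 0.090 = 2.577 g/cm³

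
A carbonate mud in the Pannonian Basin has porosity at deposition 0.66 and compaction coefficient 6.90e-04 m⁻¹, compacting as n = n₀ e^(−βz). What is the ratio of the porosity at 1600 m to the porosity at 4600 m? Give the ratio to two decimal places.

7.92

Working in km (1 km = 1000 m; β in km⁻¹ = β in m⁻¹ × 1000):
n(z₁)/n(z₂) = e^(−β·z₁)/e^(−β·z₂) = e^{β(z₂−z₁)}
= exp(0.69 × 3) = exp(2.07) = 7.9248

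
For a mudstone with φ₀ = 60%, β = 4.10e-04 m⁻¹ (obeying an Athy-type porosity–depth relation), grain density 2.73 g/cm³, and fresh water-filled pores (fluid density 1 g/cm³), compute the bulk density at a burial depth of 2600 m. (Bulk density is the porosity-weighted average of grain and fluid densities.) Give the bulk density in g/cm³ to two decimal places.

2.37 g/cm³

Working in km (1 km = 1000 m; β in km⁻¹ = β in m⁻¹ × 1000):
Porosity at depth: φ = 0.6·exp(−0.41×2.6) = 0.6×0.3444 = 0.2066
Bulk density: ρ_b = (1−φ)ρ_g + φ·ρ_f = 0.7934×2.73 + 0.2066×1
       = 2.166 + 0.207 = 2.373 g/cm³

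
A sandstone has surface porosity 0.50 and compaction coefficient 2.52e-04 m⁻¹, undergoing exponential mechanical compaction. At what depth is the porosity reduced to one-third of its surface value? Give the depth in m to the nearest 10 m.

Working in km (1 km = 1000 m; k in km⁻¹ = k in m⁻¹ × 1000):
φ/φ₀ = 1/3 ⇒ exp(−k·z) = 1/3 ⇒ z = ln(3) / k
z = 1.0986 / 0.252 = 4.360 km

4360 m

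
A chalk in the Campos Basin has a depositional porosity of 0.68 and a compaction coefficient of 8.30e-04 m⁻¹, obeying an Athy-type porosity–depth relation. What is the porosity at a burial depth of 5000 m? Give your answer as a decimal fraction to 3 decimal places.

Working in km (1 km = 1000 m; β in km⁻¹ = β in m⁻¹ × 1000):
n = n₀·exp(−β·z) = 0.68 × exp(−0.83 × 5) = 0.68 × exp(−4.15)
  = 0.68 × 0.0158 = 0.0107

0.011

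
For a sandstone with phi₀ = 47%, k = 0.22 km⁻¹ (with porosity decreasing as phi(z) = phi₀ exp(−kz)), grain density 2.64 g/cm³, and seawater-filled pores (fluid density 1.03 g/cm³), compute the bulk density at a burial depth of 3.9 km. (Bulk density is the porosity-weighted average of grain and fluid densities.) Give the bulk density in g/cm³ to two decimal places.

Porosity at depth: phi = 0.47·exp(−0.22×3.9) = 0.47×0.4240 = 0.1993
Bulk density: ρ_b = (1−phi)ρ_g + phi·ρ_f = 0.8007×2.64 + 0.1993×1.03
       = 2.114 + 0.205 = 2.319 g/cm³

2.32 g/cm³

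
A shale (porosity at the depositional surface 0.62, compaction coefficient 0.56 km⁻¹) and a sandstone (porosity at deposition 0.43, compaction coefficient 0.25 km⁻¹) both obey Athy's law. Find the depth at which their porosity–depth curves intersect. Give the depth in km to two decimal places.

1.18 km

Set φ₀ₐ e^(−kₐZ) = φ₀ᵦ e^(−kᵦZ) ⇒ ln(φ₀ₐ/φ₀ᵦ) = (kₐ − kᵦ)·Z
Z = ln(0.62/0.43) / (0.56 − 0.25) = 0.3659 / 0.31 = 1.180 km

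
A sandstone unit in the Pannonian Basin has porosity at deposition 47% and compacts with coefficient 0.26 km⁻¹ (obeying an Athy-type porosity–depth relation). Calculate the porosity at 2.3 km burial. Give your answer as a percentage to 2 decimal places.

n = n₀·exp(−k·d) = 0.47 × exp(−0.26 × 2.3) = 0.47 × exp(−0.598)
  = 0.47 × 0.5499 = 0.2585

25.85%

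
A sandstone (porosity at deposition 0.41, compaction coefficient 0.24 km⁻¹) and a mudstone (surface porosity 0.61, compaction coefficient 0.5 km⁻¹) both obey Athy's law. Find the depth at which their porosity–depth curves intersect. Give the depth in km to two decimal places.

Set n₀ₐ e^(−βₐZ) = n₀ᵦ e^(−βᵦZ) ⇒ ln(n₀ₐ/n₀ᵦ) = (βₐ − βᵦ)·Z
Z = ln(0.41/0.61) / (0.24 − 0.5) = -0.3973 / -0.26 = 1.528 km

1.53 km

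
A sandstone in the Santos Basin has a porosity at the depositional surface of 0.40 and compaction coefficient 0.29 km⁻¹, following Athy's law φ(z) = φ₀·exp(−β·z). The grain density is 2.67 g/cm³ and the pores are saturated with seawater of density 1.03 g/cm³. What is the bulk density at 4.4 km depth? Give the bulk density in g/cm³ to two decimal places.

Porosity at depth: φ = 0.4·exp(−0.29×4.4) = 0.4×0.2792 = 0.1117
Bulk density: ρ_b = (1−φ)ρ_g + φ·ρ_f = 0.8883×2.67 + 0.1117×1.03
       = 2.372 + 0.115 = 2.487 g/cm³

2.49 g/cm³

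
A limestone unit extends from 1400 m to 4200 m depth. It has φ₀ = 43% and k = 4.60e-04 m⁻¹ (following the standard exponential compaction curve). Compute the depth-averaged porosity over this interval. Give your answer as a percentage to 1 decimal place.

12.7%

Working in km (1 km = 1000 m; k in km⁻¹ = k in m⁻¹ × 1000):
⟨φ⟩ = (1/(d₂−d₁)) ∫ φ₀ e^(−kd) dd = φ₀·(e^(−k·d₁) − e^(−k·d₂)) / (k·(d₂−d₁))
e^(−0.46×1.4) = 0.5252; e^(−0.46×4.2) = 0.1449
⟨φ⟩ = 0.43 × (0.5252 − 0.1449) / (0.46 × 2.8) = 0.43 × 0.2953 = 0.1270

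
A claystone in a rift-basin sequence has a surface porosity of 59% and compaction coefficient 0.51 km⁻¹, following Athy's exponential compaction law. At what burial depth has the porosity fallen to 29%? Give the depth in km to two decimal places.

Invert Athy's law: z = ln(n₀/n) / k
z = ln(0.59/0.29) / 0.51 = ln(2.034) / 0.51 = 0.7102 / 0.51 = 1.393 km

1.39 km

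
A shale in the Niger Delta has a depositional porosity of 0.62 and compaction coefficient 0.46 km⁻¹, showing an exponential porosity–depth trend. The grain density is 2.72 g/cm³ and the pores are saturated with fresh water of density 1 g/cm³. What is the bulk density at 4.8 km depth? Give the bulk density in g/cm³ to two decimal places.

2.60 g/cm³

Porosity at depth: n = 0.62·exp(−0.46×4.8) = 0.62×0.1099 = 0.0682
Bulk density: ρ_b = (1−n)ρ_g + n·ρ_f = 0.9318×2.72 + 0.0682×1
       = 2.535 + 0.068 = 2.603 g/cm³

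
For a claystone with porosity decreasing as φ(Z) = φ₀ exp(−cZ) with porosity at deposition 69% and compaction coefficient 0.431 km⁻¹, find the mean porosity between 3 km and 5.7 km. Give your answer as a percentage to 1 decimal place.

11.2%

⟨φ⟩ = (1/(Z₂−Z₁)) ∫ φ₀ e^(−cZ) dZ = φ₀·(e^(−c·Z₁) − e^(−c·Z₂)) / (c·(Z₂−Z₁))
e^(−0.431×3) = 0.2744; e^(−0.431×5.7) = 0.0857
⟨φ⟩ = 0.69 × (0.2744 − 0.0857) / (0.431 × 2.7) = 0.69 × 0.1622 = 0.1119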